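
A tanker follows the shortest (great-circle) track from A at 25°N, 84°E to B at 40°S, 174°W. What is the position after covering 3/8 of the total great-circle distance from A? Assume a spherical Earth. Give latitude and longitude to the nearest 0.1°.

≈ 2.3°S, 118.2°E

The haversine formula gives a central angle δ ≈ 2.000 rad (114.6°) between the endpoints.
Interpolate at f = 3/8 with slerp weights a = sin((1−f)δ)/sin δ ≈ 1.044, b = sin(fδ)/sin δ ≈ 0.750.
p = a·p₁ + b·p₂ ≈ (-0.472, 0.881, -0.041); φ = arcsin(p_z) ≈ -2.34°, λ = atan2(p_y, p_x) ≈ 118.20°.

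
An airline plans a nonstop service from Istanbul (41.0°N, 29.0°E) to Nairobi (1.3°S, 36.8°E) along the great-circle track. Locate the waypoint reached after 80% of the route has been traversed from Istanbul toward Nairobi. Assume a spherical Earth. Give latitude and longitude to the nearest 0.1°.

≈ (7.2°N, 35.5°E)

Write both endpoints as unit vectors p₁, p₂ with components (cos φ cos λ, cos φ sin λ, sin φ).
The central angle between the endpoints is δ = arccos(p₁·p₂) ≈ 0.749 rad (42.9°).
Interpolate at f = 0.80 with slerp weights a = sin((1−f)δ)/sin δ ≈ 0.219, b = sin(fδ)/sin δ ≈ 0.828.
p = a·p₁ + b·p₂ ≈ (0.808, 0.576, 0.125); φ = arcsin(p_z) ≈ 7.18°, λ = atan2(p_y, p_x) ≈ 35.50°.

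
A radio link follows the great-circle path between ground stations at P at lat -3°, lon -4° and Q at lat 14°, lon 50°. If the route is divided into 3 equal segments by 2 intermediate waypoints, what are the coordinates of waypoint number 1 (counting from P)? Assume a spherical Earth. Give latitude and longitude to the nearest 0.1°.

Write both endpoints as unit vectors p₁, p₂ with components (cos φ cos λ, cos φ sin λ, sin φ).
The central angle between the endpoints is δ = arccos(p₁·p₂) ≈ 0.980 rad (56.2°).
Interpolate at f = 1/3 with slerp weights a = sin((1−f)δ)/sin δ ≈ 0.732, b = sin(fδ)/sin δ ≈ 0.386.
p = a·p₁ + b·p₂ ≈ (0.970, 0.236, 0.055); φ = arcsin(p_z) ≈ 3.16°, λ = atan2(p_y, p_x) ≈ 13.68°.

≈ lat 3.2°, lon 13.7°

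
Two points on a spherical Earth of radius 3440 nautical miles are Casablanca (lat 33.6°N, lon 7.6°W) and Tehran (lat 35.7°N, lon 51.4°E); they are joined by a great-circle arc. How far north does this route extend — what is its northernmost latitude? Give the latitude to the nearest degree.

≈ 39°N

The great circle lies in the plane with unit normal n̂ = (p₁ × p₂)/|p₁ × p₂|.
Here n̂_z ≈ +0.782; the vertex latitude is φ_max = arccos|n̂_z| ≈ 38.5°.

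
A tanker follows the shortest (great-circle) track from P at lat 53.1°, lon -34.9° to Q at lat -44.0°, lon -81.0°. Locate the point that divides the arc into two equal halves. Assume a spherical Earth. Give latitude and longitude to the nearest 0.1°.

The haversine formula gives a central angle δ ≈ 1.830 rad (104.8°) between the endpoints.
Interpolate at f = 1/2 with slerp weights a = sin((1−f)δ)/sin δ ≈ 0.820, b = sin(fδ)/sin δ ≈ 0.820.
p = a·p₁ + b·p₂ ≈ (0.496, -0.864, 0.086); φ = arcsin(p_z) ≈ 4.94°, λ = atan2(p_y, p_x) ≈ -60.15°.

≈ lat 4.9°, lon -60.1°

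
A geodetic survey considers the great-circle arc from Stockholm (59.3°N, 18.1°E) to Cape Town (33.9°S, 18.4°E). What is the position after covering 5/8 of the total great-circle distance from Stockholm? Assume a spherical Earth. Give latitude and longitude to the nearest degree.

≈ 1°N, 18°E

From cos δ = sin φ₁ sin φ₂ + cos φ₁ cos φ₂ cos Δλ, the central angle is δ ≈ 1.627 rad (93.2°).
Interpolate at f = 5/8 with slerp weights a = sin((1−f)δ)/sin δ ≈ 0.574, b = sin(fδ)/sin δ ≈ 0.852.
p = a·p₁ + b·p₂ ≈ (0.949, 0.314, 0.018); φ = arcsin(p_z) ≈ 1.05°, λ = atan2(p_y, p_x) ≈ 18.31°.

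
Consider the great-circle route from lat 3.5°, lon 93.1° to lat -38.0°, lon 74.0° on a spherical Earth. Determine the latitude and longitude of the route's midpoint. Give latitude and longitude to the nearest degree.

≈ lat -17°, lon 85°

The haversine formula gives a central angle δ ≈ 0.787 rad (45.1°) between the endpoints.
Interpolate at f = 1/2 with slerp weights a = sin((1−f)δ)/sin δ ≈ 0.541, b = sin(fδ)/sin δ ≈ 0.541.
p = a·p₁ + b·p₂ ≈ (0.088, 0.950, -0.300); φ = arcsin(p_z) ≈ -17.47°, λ = atan2(p_y, p_x) ≈ 84.68°.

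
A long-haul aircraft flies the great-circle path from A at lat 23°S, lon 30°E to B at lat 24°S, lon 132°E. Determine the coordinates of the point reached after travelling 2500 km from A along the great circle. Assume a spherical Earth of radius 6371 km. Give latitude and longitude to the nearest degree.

Write both endpoints as unit vectors p₁, p₂ with components (cos φ cos λ, cos φ sin λ, sin φ).
The central angle between the endpoints is δ = arccos(p₁·p₂) ≈ 1.587 rad (90.9°). The total great-circle distance is δ·R ≈ 1.587 × 6371 ≈ 10109 km, so the target fraction is f = 2500/10109 ≈ 0.247.
Interpolate at f ≈ 0.247 with slerp weights a = sin((1−f)δ)/sin δ ≈ 0.930, b = sin(fδ)/sin δ ≈ 0.382.
p = a·p₁ + b·p₂ ≈ (0.508, 0.688, -0.519); φ = arcsin(p_z) ≈ -31.26°, λ = atan2(p_y, p_x) ≈ 53.57°.

≈ lat 31°S, lon 54°E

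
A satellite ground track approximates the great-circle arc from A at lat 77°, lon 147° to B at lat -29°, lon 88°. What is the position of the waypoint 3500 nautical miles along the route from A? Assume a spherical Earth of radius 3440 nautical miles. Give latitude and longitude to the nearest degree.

Convert each endpoint to a unit vector on the sphere (x = cos φ cos λ, y = cos φ sin λ, z = sin φ).
The central angle between the endpoints is δ = arccos(p₁·p₂) ≈ 1.951 rad (111.8°). The total great-circle distance is δ·R ≈ 1.951 × 3440 ≈ 6711 nmi, so the target fraction is f = 3500/6711 ≈ 0.522.
Interpolate at f ≈ 0.522 with slerp weights a = sin((1−f)δ)/sin δ ≈ 0.865, b = sin(fδ)/sin δ ≈ 0.916.
p = a·p₁ + b·p₂ ≈ (-0.135, 0.907, 0.399); φ = arcsin(p_z) ≈ 23.52°, λ = atan2(p_y, p_x) ≈ 98.49°.

≈ lat 24°, lon 98°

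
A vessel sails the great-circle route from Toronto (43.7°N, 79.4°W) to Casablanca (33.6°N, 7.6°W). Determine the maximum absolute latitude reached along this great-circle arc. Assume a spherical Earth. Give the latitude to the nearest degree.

The great circle lies in the plane with unit normal n̂ = (p₁ × p₂)/|p₁ × p₂|.
Here n̂_z ≈ +0.696; the vertex latitude is φ_max = arccos|n̂_z| ≈ 45.9°.
Check via Clairaut: cos φ_max = |cos φ₁| · sin C = cos(43.7°)·sin(74.4°) ≈ 0.696, again giving ≈ 45.9°.

≈ 46°N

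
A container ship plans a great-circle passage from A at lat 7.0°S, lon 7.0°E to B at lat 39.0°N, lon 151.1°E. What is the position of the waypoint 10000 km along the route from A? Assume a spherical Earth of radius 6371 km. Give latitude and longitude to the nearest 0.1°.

The haversine formula gives a central angle δ ≈ 2.348 rad (134.5°) between the endpoints. The total great-circle distance is δ·R ≈ 2.348 × 6371 ≈ 14961 km, so the target fraction is f = 10000/14961 ≈ 0.668.
Interpolate at f ≈ 0.668 with slerp weights a = sin((1−f)δ)/sin δ ≈ 0.986, b = sin(fδ)/sin δ ≈ 1.403.
p = a·p₁ + b·p₂ ≈ (0.016, 0.646, 0.763); φ = arcsin(p_z) ≈ 49.73°, λ = atan2(p_y, p_x) ≈ 88.56°.

≈ lat 49.7°N, lon 88.6°E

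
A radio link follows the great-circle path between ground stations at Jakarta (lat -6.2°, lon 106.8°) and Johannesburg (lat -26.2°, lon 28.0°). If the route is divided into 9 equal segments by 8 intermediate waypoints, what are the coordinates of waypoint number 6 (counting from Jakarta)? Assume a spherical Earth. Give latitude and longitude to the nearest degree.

≈ lat -24°, lon 56°

Convert each endpoint to a unit vector on the sphere (x = cos φ cos λ, y = cos φ sin λ, z = sin φ).
The central angle between the endpoints is δ = arccos(p₁·p₂) ≈ 1.348 rad (77.2°).
Interpolate at f = 6/9 with slerp weights a = sin((1−f)δ)/sin δ ≈ 0.445, b = sin(fδ)/sin δ ≈ 0.802.
p = a·p₁ + b·p₂ ≈ (0.508, 0.762, -0.402); φ = arcsin(p_z) ≈ -23.72°, λ = atan2(p_y, p_x) ≈ 56.32°.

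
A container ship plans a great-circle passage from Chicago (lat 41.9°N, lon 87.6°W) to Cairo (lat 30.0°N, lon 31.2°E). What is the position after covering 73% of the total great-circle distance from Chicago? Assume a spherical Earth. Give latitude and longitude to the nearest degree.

Convert each endpoint to a unit vector on the sphere (x = cos φ cos λ, y = cos φ sin λ, z = sin φ).
The central angle between the endpoints is δ = arccos(p₁·p₂) ≈ 1.547 rad (88.7°).
Interpolate at f = 0.73 with slerp weights a = sin((1−f)δ)/sin δ ≈ 0.406, b = sin(fδ)/sin δ ≈ 0.904.
p = a·p₁ + b·p₂ ≈ (0.683, 0.104, 0.723); φ = arcsin(p_z) ≈ 46.33°, λ = atan2(p_y, p_x) ≈ 8.66°.

≈ lat 46°N, lon 9°E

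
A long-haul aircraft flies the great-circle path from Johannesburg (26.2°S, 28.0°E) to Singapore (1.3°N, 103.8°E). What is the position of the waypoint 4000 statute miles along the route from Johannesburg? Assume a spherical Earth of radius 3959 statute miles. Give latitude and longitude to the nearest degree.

≈ (8°S, 86°E)

From cos δ = sin φ₁ sin φ₂ + cos φ₁ cos φ₂ cos Δλ, the central angle is δ ≈ 1.359 rad (77.9°). The total great-circle distance is δ·R ≈ 1.359 × 3959 ≈ 5381 mi, so the target fraction is f = 4000/5381 ≈ 0.743.
Interpolate at f ≈ 0.743 with slerp weights a = sin((1−f)δ)/sin δ ≈ 0.350, b = sin(fδ)/sin δ ≈ 0.866.
p = a·p₁ + b·p₂ ≈ (0.070, 0.988, -0.135); φ = arcsin(p_z) ≈ -7.74°, λ = atan2(p_y, p_x) ≈ 85.93°.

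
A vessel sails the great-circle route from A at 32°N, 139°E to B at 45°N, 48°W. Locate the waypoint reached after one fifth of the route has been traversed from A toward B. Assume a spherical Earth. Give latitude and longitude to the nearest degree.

≈ 52°N, 142°E

Convert each endpoint to a unit vector on the sphere (x = cos φ cos λ, y = cos φ sin λ, z = sin φ).
The central angle between the endpoints is δ = arccos(p₁·p₂) ≈ 1.793 rad (102.7°).
Interpolate at f = 1/5 with slerp weights a = sin((1−f)δ)/sin δ ≈ 1.016, b = sin(fδ)/sin δ ≈ 0.360.
p = a·p₁ + b·p₂ ≈ (-0.480, 0.376, 0.793); φ = arcsin(p_z) ≈ 52.44°, λ = atan2(p_y, p_x) ≈ 141.92°.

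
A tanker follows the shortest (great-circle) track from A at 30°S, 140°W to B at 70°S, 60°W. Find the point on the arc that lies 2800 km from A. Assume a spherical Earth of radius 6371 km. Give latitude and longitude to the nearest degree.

Write both endpoints as unit vectors p₁, p₂ with components (cos φ cos λ, cos φ sin λ, sin φ).
The central angle between the endpoints is δ = arccos(p₁·p₂) ≈ 1.022 rad (58.6°). The total great-circle distance is δ·R ≈ 1.022 × 6371 ≈ 6514 km, so the target fraction is f = 2800/6514 ≈ 0.430.
Interpolate at f ≈ 0.430 with slerp weights a = sin((1−f)δ)/sin δ ≈ 0.645, b = sin(fδ)/sin δ ≈ 0.499.
p = a·p₁ + b·p₂ ≈ (-0.343, -0.507, -0.791); φ = arcsin(p_z) ≈ -52.28°, λ = atan2(p_y, p_x) ≈ -124.07°.

≈ 52°S, 124°W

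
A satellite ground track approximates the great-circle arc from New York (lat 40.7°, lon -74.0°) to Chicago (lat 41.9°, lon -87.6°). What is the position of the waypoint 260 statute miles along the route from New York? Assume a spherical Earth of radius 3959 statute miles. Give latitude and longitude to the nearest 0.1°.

≈ lat 41.3°, lon -78.9°

Convert each endpoint to a unit vector on the sphere (x = cos φ cos λ, y = cos φ sin λ, z = sin φ).
The central angle between the endpoints is δ = arccos(p₁·p₂) ≈ 0.179 rad (10.3°). The total great-circle distance is δ·R ≈ 0.179 × 3959 ≈ 710 mi, so the target fraction is f = 260/710 ≈ 0.366.
Interpolate at f ≈ 0.366 with slerp weights a = sin((1−f)δ)/sin δ ≈ 0.636, b = sin(fδ)/sin δ ≈ 0.368.
p = a·p₁ + b·p₂ ≈ (0.144, -0.737, 0.660); φ = arcsin(p_z) ≈ 41.32°, λ = atan2(p_y, p_x) ≈ -78.92°.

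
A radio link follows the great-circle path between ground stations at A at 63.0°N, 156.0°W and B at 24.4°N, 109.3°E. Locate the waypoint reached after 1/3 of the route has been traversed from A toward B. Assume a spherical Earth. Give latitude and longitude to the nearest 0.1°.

The haversine formula gives a central angle δ ≈ 1.230 rad (70.5°) between the endpoints.
Interpolate at f = 1/3 with slerp weights a = sin((1−f)δ)/sin δ ≈ 0.776, b = sin(fδ)/sin δ ≈ 0.423.
p = a·p₁ + b·p₂ ≈ (-0.449, 0.220, 0.866); φ = arcsin(p_z) ≈ 59.99°, λ = atan2(p_y, p_x) ≈ 153.87°.

≈ 60.0°N, 153.9°E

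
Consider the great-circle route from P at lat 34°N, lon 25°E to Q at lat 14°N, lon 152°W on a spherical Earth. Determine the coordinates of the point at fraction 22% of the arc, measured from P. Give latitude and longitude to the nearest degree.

≈ lat 63°N, lon 21°E

Write both endpoints as unit vectors p₁, p₂ with components (cos φ cos λ, cos φ sin λ, sin φ).
The central angle between the endpoints is δ = arccos(p₁·p₂) ≈ 2.302 rad (131.9°).
Interpolate at f = 0.22 with slerp weights a = sin((1−f)δ)/sin δ ≈ 1.310, b = sin(fδ)/sin δ ≈ 0.652.
p = a·p₁ + b·p₂ ≈ (0.426, 0.162, 0.890); φ = arcsin(p_z) ≈ 62.90°, λ = atan2(p_y, p_x) ≈ 20.83°.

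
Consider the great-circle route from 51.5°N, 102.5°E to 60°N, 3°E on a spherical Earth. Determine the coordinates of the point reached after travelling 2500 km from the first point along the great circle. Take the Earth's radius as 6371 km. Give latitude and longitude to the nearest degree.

≈ 65°N, 67°E

Write both endpoints as unit vectors p₁, p₂ with components (cos φ cos λ, cos φ sin λ, sin φ).
The central angle between the endpoints is δ = arccos(p₁·p₂) ≈ 0.894 rad (51.2°). The total great-circle distance is δ·R ≈ 0.894 × 6371 ≈ 5695 km, so the target fraction is f = 2500/5695 ≈ 0.439.
Interpolate at f ≈ 0.439 with slerp weights a = sin((1−f)δ)/sin δ ≈ 0.617, b = sin(fδ)/sin δ ≈ 0.491.
p = a·p₁ + b·p₂ ≈ (0.162, 0.388, 0.907); φ = arcsin(p_z) ≈ 65.16°, λ = atan2(p_y, p_x) ≈ 67.34°.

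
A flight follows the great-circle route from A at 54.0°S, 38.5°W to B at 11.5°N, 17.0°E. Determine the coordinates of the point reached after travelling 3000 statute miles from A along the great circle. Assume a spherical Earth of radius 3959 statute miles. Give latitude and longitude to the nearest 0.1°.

≈ 20.8°S, 1.5°W

The haversine formula gives a central angle δ ≈ 1.405 rad (80.5°) between the endpoints. The total great-circle distance is δ·R ≈ 1.405 × 3959 ≈ 5563 mi, so the target fraction is f = 3000/5563 ≈ 0.539.
Interpolate at f ≈ 0.539 with slerp weights a = sin((1−f)δ)/sin δ ≈ 0.611, b = sin(fδ)/sin δ ≈ 0.697.
p = a·p₁ + b·p₂ ≈ (0.934, -0.024, -0.356); φ = arcsin(p_z) ≈ -20.84°, λ = atan2(p_y, p_x) ≈ -1.48°.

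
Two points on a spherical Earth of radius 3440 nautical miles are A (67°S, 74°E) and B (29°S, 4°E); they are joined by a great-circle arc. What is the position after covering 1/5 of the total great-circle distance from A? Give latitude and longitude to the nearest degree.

≈ (64°S, 48°E)

Convert each endpoint to a unit vector on the sphere (x = cos φ cos λ, y = cos φ sin λ, z = sin φ).
The central angle between the endpoints is δ = arccos(p₁·p₂) ≈ 0.973 rad (55.7°).
Interpolate at f = 1/5 with slerp weights a = sin((1−f)δ)/sin δ ≈ 0.849, b = sin(fδ)/sin δ ≈ 0.234.
p = a·p₁ + b·p₂ ≈ (0.296, 0.333, -0.895); φ = arcsin(p_z) ≈ -63.55°, λ = atan2(p_y, p_x) ≈ 48.43°.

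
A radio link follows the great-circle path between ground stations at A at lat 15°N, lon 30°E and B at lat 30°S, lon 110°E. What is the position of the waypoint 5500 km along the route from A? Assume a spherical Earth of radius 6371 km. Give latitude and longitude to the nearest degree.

≈ lat 12°S, lon 72°E

Write both endpoints as unit vectors p₁, p₂ with components (cos φ cos λ, cos φ sin λ, sin φ).
The central angle between the endpoints is δ = arccos(p₁·p₂) ≈ 1.555 rad (89.1°). The total great-circle distance is δ·R ≈ 1.555 × 6371 ≈ 9907 km, so the target fraction is f = 5500/9907 ≈ 0.555.
Interpolate at f ≈ 0.555 with slerp weights a = sin((1−f)δ)/sin δ ≈ 0.638, b = sin(fδ)/sin δ ≈ 0.760.
p = a·p₁ + b·p₂ ≈ (0.308, 0.927, -0.215); φ = arcsin(p_z) ≈ -12.41°, λ = atan2(p_y, p_x) ≈ 71.59°.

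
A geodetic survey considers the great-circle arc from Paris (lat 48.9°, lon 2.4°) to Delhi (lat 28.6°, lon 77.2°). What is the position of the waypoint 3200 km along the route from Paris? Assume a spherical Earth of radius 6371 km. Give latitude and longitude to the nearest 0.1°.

From cos δ = sin φ₁ sin φ₂ + cos φ₁ cos φ₂ cos Δλ, the central angle is δ ≈ 1.033 rad (59.2°). The total great-circle distance is δ·R ≈ 1.033 × 6371 ≈ 6583 km, so the target fraction is f = 3200/6583 ≈ 0.486.
Interpolate at f ≈ 0.486 with slerp weights a = sin((1−f)δ)/sin δ ≈ 0.589, b = sin(fδ)/sin δ ≈ 0.560.
p = a·p₁ + b·p₂ ≈ (0.496, 0.496, 0.713); φ = arcsin(p_z) ≈ 45.44°, λ = atan2(p_y, p_x) ≈ 44.99°.

≈ lat 45.4°, lon 45.0°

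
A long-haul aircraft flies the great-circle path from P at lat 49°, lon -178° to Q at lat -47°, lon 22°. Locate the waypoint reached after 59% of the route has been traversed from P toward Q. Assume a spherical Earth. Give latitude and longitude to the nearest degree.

≈ lat -6°, lon 86°

Write both endpoints as unit vectors p₁, p₂ with components (cos φ cos λ, cos φ sin λ, sin φ).
The central angle between the endpoints is δ = arccos(p₁·p₂) ≈ 2.906 rad (166.5°).
Interpolate at f = 0.59 with slerp weights a = sin((1−f)δ)/sin δ ≈ 3.982, b = sin(fδ)/sin δ ≈ 4.242.
p = a·p₁ + b·p₂ ≈ (0.072, 0.993, -0.097); φ = arcsin(p_z) ≈ -5.59°, λ = atan2(p_y, p_x) ≈ 85.86°.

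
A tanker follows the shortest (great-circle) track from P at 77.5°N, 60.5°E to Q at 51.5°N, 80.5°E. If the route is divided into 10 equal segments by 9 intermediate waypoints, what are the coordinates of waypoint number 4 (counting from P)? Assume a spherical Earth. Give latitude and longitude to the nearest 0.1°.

Write both endpoints as unit vectors p₁, p₂ with components (cos φ cos λ, cos φ sin λ, sin φ).
The central angle between the endpoints is δ = arccos(p₁·p₂) ≈ 0.472 rad (27.0°).
Interpolate at f = 4/10 with slerp weights a = sin((1−f)δ)/sin δ ≈ 0.615, b = sin(fδ)/sin δ ≈ 0.413.
p = a·p₁ + b·p₂ ≈ (0.108, 0.369, 0.923); φ = arcsin(p_z) ≈ 67.38°, λ = atan2(p_y, p_x) ≈ 73.71°.

≈ 67.4°N, 73.7°E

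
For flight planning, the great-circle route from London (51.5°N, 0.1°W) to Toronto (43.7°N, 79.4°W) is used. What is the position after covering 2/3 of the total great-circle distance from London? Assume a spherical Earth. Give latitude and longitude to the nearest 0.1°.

≈ (52.4°N, 57.2°W)

Write both endpoints as unit vectors p₁, p₂ with components (cos φ cos λ, cos φ sin λ, sin φ).
The central angle between the endpoints is δ = arccos(p₁·p₂) ≈ 0.897 rad (51.4°).
Interpolate at f = 2/3 with slerp weights a = sin((1−f)δ)/sin δ ≈ 0.377, b = sin(fδ)/sin δ ≈ 0.720.
p = a·p₁ + b·p₂ ≈ (0.330, -0.512, 0.793); φ = arcsin(p_z) ≈ 52.44°, λ = atan2(p_y, p_x) ≈ -57.18°.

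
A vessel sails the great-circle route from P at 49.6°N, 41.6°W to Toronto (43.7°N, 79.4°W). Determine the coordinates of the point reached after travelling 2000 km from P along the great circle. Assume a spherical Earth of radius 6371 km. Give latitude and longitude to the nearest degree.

≈ 47°N, 68°W

Write both endpoints as unit vectors p₁, p₂ with components (cos φ cos λ, cos φ sin λ, sin φ).
The central angle between the endpoints is δ = arccos(p₁·p₂) ≈ 0.459 rad (26.3°). The total great-circle distance is δ·R ≈ 0.459 × 6371 ≈ 2926 km, so the target fraction is f = 2000/2926 ≈ 0.684.
Interpolate at f ≈ 0.684 with slerp weights a = sin((1−f)δ)/sin δ ≈ 0.327, b = sin(fδ)/sin δ ≈ 0.697.
p = a·p₁ + b·p₂ ≈ (0.251, -0.636, 0.730); φ = arcsin(p_z) ≈ 46.89°, λ = atan2(p_y, p_x) ≈ -68.45°.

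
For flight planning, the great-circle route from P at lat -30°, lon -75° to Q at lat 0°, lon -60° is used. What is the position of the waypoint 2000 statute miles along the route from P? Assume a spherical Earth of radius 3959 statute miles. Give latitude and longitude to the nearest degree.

≈ lat -4°, lon -62°

Write both endpoints as unit vectors p₁, p₂ with components (cos φ cos λ, cos φ sin λ, sin φ).
The central angle between the endpoints is δ = arccos(p₁·p₂) ≈ 0.580 rad (33.2°). The total great-circle distance is δ·R ≈ 0.580 × 3959 ≈ 2296 mi, so the target fraction is f = 2000/2296 ≈ 0.871.
Interpolate at f ≈ 0.871 with slerp weights a = sin((1−f)δ)/sin δ ≈ 0.136, b = sin(fδ)/sin δ ≈ 0.883.
p = a·p₁ + b·p₂ ≈ (0.472, -0.879, -0.068); φ = arcsin(p_z) ≈ -3.91°, λ = atan2(p_y, p_x) ≈ -61.75°.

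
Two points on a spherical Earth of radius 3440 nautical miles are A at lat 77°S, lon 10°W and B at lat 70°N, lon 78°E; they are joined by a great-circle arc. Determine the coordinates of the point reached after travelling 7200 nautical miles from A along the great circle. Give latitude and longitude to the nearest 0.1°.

≈ lat 36.3°N, lon 54.3°E

From cos δ = sin φ₁ sin φ₂ + cos φ₁ cos φ₂ cos Δλ, the central angle is δ ≈ 2.721 rad (155.9°). The total great-circle distance is δ·R ≈ 2.721 × 3440 ≈ 9361 nmi, so the target fraction is f = 7200/9361 ≈ 0.769.
Interpolate at f ≈ 0.769 with slerp weights a = sin((1−f)δ)/sin δ ≈ 1.440, b = sin(fδ)/sin δ ≈ 2.124.
p = a·p₁ + b·p₂ ≈ (0.470, 0.654, 0.593); φ = arcsin(p_z) ≈ 36.34°, λ = atan2(p_y, p_x) ≈ 54.31°.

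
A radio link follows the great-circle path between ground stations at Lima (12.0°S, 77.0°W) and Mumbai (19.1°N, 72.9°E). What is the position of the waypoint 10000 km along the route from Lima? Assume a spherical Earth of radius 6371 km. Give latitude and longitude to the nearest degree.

≈ 17°N, 9°E

Write both endpoints as unit vectors p₁, p₂ with components (cos φ cos λ, cos φ sin λ, sin φ).
The central angle between the endpoints is δ = arccos(p₁·p₂) ≈ 2.621 rad (150.2°). The total great-circle distance is δ·R ≈ 2.621 × 6371 ≈ 16701 km, so the target fraction is f = 10000/16701 ≈ 0.599.
Interpolate at f ≈ 0.599 with slerp weights a = sin((1−f)δ)/sin δ ≈ 1.747, b = sin(fδ)/sin δ ≈ 2.012.
p = a·p₁ + b·p₂ ≈ (0.943, 0.152, 0.295); φ = arcsin(p_z) ≈ 17.16°, λ = atan2(p_y, p_x) ≈ 9.16°.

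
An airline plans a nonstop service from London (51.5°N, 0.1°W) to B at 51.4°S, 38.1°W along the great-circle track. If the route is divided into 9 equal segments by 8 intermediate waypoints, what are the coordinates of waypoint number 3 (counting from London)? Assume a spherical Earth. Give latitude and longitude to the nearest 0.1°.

≈ 17.4°N, 14.5°W

From cos δ = sin φ₁ sin φ₂ + cos φ₁ cos φ₂ cos Δλ, the central angle is δ ≈ 1.881 rad (107.8°).
Interpolate at f = 3/9 with slerp weights a = sin((1−f)δ)/sin δ ≈ 0.998, b = sin(fδ)/sin δ ≈ 0.616.
p = a·p₁ + b·p₂ ≈ (0.924, -0.238, 0.299); φ = arcsin(p_z) ≈ 17.42°, λ = atan2(p_y, p_x) ≈ -14.47°.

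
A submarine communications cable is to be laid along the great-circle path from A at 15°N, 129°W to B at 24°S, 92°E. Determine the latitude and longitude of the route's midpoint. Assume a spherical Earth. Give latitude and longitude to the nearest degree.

≈ 13°S, 166°E

Convert each endpoint to a unit vector on the sphere (x = cos φ cos λ, y = cos φ sin λ, z = sin φ).
The central angle between the endpoints is δ = arccos(p₁·p₂) ≈ 2.452 rad (140.5°).
Interpolate at f = 1/2 with slerp weights a = sin((1−f)δ)/sin δ ≈ 1.478, b = sin(fδ)/sin δ ≈ 1.478.
p = a·p₁ + b·p₂ ≈ (-0.946, 0.240, -0.219); φ = arcsin(p_z) ≈ -12.63°, λ = atan2(p_y, p_x) ≈ 165.76°.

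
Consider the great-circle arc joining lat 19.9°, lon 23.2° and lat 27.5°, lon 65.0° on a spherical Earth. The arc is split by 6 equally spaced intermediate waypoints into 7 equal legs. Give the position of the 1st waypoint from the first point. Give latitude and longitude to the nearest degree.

≈ lat 22°, lon 29°

Convert each endpoint to a unit vector on the sphere (x = cos φ cos λ, y = cos φ sin λ, z = sin φ).
The central angle between the endpoints is δ = arccos(p₁·p₂) ≈ 0.678 rad (38.8°).
Interpolate at f = 1/7 with slerp weights a = sin((1−f)δ)/sin δ ≈ 0.875, b = sin(fδ)/sin δ ≈ 0.154.
p = a·p₁ + b·p₂ ≈ (0.814, 0.448, 0.369); φ = arcsin(p_z) ≈ 21.66°, λ = atan2(p_y, p_x) ≈ 28.83°.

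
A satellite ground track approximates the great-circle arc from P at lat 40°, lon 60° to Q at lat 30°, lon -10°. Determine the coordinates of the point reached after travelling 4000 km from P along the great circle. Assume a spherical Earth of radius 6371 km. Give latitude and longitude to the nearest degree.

≈ lat 39°, lon 13°

Convert each endpoint to a unit vector on the sphere (x = cos φ cos λ, y = cos φ sin λ, z = sin φ).
The central angle between the endpoints is δ = arccos(p₁·p₂) ≈ 0.990 rad (56.7°). The total great-circle distance is δ·R ≈ 0.990 × 6371 ≈ 6310 km, so the target fraction is f = 4000/6310 ≈ 0.634.
Interpolate at f ≈ 0.634 with slerp weights a = sin((1−f)δ)/sin δ ≈ 0.424, b = sin(fδ)/sin δ ≈ 0.702.
p = a·p₁ + b·p₂ ≈ (0.762, 0.176, 0.624); φ = arcsin(p_z) ≈ 38.60°, λ = atan2(p_y, p_x) ≈ 13.00°.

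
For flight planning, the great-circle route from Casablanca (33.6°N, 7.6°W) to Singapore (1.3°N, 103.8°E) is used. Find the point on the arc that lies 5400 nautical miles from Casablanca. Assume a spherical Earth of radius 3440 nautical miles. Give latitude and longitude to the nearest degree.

Convert each endpoint to a unit vector on the sphere (x = cos φ cos λ, y = cos φ sin λ, z = sin φ).
The central angle between the endpoints is δ = arccos(p₁·p₂) ≈ 1.866 rad (106.9°). The total great-circle distance is δ·R ≈ 1.866 × 3440 ≈ 6420 nmi, so the target fraction is f = 5400/6420 ≈ 0.841.
Interpolate at f ≈ 0.841 with slerp weights a = sin((1−f)δ)/sin δ ≈ 0.306, b = sin(fδ)/sin δ ≈ 1.045.
p = a·p₁ + b·p₂ ≈ (0.003, 0.981, 0.193); φ = arcsin(p_z) ≈ 11.12°, λ = atan2(p_y, p_x) ≈ 89.83°.

≈ 11°N, 90°E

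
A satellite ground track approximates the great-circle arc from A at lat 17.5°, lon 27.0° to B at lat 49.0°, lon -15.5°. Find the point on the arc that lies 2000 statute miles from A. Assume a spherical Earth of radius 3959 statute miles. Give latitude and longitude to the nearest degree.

Write both endpoints as unit vectors p₁, p₂ with components (cos φ cos λ, cos φ sin λ, sin φ).
The central angle between the endpoints is δ = arccos(p₁·p₂) ≈ 0.812 rad (46.5°). The total great-circle distance is δ·R ≈ 0.812 × 3959 ≈ 3214 mi, so the target fraction is f = 2000/3214 ≈ 0.622.
Interpolate at f ≈ 0.622 with slerp weights a = sin((1−f)δ)/sin δ ≈ 0.416, b = sin(fδ)/sin δ ≈ 0.667.
p = a·p₁ + b·p₂ ≈ (0.775, 0.063, 0.629); φ = arcsin(p_z) ≈ 38.94°, λ = atan2(p_y, p_x) ≈ 4.66°.

≈ lat 39°, lon 5°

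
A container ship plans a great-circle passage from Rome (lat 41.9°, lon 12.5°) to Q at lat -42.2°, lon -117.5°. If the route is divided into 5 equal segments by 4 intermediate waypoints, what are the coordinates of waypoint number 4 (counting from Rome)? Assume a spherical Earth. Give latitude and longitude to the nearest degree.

From cos δ = sin φ₁ sin φ₂ + cos φ₁ cos φ₂ cos Δλ, the central angle is δ ≈ 2.503 rad (143.4°).
Interpolate at f = 4/5 with slerp weights a = sin((1−f)δ)/sin δ ≈ 0.805, b = sin(fδ)/sin δ ≈ 1.524.
p = a·p₁ + b·p₂ ≈ (0.064, -0.872, -0.486); φ = arcsin(p_z) ≈ -29.07°, λ = atan2(p_y, p_x) ≈ -85.80°.

≈ lat -29°, lon -86°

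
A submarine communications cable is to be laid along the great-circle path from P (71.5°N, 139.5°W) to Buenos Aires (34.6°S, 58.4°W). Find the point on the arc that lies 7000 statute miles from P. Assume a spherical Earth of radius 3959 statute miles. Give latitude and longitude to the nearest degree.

≈ (17°S, 65°W)

Convert each endpoint to a unit vector on the sphere (x = cos φ cos λ, y = cos φ sin λ, z = sin φ).
The central angle between the endpoints is δ = arccos(p₁·p₂) ≈ 2.092 rad (119.9°). The total great-circle distance is δ·R ≈ 2.092 × 3959 ≈ 8283 mi, so the target fraction is f = 7000/8283 ≈ 0.845.
Interpolate at f ≈ 0.845 with slerp weights a = sin((1−f)δ)/sin δ ≈ 0.367, b = sin(fδ)/sin δ ≈ 1.131.
p = a·p₁ + b·p₂ ≈ (0.399, -0.869, -0.294); φ = arcsin(p_z) ≈ -17.09°, λ = atan2(p_y, p_x) ≈ -65.32°.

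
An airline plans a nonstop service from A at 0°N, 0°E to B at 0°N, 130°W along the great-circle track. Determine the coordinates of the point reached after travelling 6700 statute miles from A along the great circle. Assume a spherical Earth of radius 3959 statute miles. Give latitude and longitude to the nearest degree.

Convert each endpoint to a unit vector on the sphere (x = cos φ cos λ, y = cos φ sin λ, z = sin φ).
The central angle between the endpoints is δ = arccos(p₁·p₂) ≈ 2.269 rad (130.0°). The total great-circle distance is δ·R ≈ 2.269 × 3959 ≈ 8983 mi, so the target fraction is f = 6700/8983 ≈ 0.746.
Interpolate at f ≈ 0.746 with slerp weights a = sin((1−f)δ)/sin δ ≈ 0.712, b = sin(fδ)/sin δ ≈ 1.296.
p = a·p₁ + b·p₂ ≈ (-0.121, -0.993, 0.000); φ = arcsin(p_z) ≈ 0.00°, λ = atan2(p_y, p_x) ≈ -96.96°.

≈ 0°N, 97°W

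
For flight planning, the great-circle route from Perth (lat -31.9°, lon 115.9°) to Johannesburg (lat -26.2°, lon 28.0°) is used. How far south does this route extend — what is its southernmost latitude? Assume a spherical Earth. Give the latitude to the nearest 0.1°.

The great circle lies in the plane with unit normal n̂ = (p₁ × p₂)/|p₁ × p₂|.
Here n̂_z ≈ -0.789; the vertex latitude is φ_max = arccos|n̂_z| ≈ 37.9°.

≈ -37.9°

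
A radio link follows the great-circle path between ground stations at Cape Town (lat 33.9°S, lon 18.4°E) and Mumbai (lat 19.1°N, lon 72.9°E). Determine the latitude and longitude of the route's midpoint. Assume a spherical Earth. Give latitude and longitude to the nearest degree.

≈ lat 8°S, lon 48°E

Write both endpoints as unit vectors p₁, p₂ with components (cos φ cos λ, cos φ sin λ, sin φ).
The central angle between the endpoints is δ = arccos(p₁·p₂) ≈ 1.294 rad (74.2°).
Interpolate at f = 1/2 with slerp weights a = sin((1−f)δ)/sin δ ≈ 0.627, b = sin(fδ)/sin δ ≈ 0.627.
p = a·p₁ + b·p₂ ≈ (0.668, 0.730, -0.144); φ = arcsin(p_z) ≈ -8.31°, λ = atan2(p_y, p_x) ≈ 47.56°.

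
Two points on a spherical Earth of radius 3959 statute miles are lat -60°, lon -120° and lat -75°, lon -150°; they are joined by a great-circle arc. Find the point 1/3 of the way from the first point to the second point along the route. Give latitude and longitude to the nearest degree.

The haversine formula gives a central angle δ ≈ 0.322 rad (18.5°) between the endpoints.
Interpolate at f = 1/3 with slerp weights a = sin((1−f)δ)/sin δ ≈ 0.673, b = sin(fδ)/sin δ ≈ 0.339.
p = a·p₁ + b·p₂ ≈ (-0.244, -0.335, -0.910); φ = arcsin(p_z) ≈ -65.50°, λ = atan2(p_y, p_x) ≈ -126.06°.

≈ lat -65°, lon -126°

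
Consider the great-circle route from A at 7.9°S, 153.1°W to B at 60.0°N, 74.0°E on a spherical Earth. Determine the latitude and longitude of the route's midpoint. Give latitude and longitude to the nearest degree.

Write both endpoints as unit vectors p₁, p₂ with components (cos φ cos λ, cos φ sin λ, sin φ).
The central angle between the endpoints is δ = arccos(p₁·p₂) ≈ 2.044 rad (117.1°).
Interpolate at f = 1/2 with slerp weights a = sin((1−f)δ)/sin δ ≈ 0.959, b = sin(fδ)/sin δ ≈ 0.959.
p = a·p₁ + b·p₂ ≈ (-0.715, 0.031, 0.699); φ = arcsin(p_z) ≈ 44.31°, λ = atan2(p_y, p_x) ≈ 177.50°.

≈ 44°N, 178°E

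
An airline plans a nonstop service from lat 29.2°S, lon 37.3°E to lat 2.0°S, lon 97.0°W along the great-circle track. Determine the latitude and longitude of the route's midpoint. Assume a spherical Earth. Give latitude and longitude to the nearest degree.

≈ lat 35°S, lon 39°W

The haversine formula gives a central angle δ ≈ 2.205 rad (126.3°) between the endpoints.
Interpolate at f = 1/2 with slerp weights a = sin((1−f)δ)/sin δ ≈ 1.107, b = sin(fδ)/sin δ ≈ 1.107.
p = a·p₁ + b·p₂ ≈ (0.634, -0.513, -0.579); φ = arcsin(p_z) ≈ -35.37°, λ = atan2(p_y, p_x) ≈ -38.96°.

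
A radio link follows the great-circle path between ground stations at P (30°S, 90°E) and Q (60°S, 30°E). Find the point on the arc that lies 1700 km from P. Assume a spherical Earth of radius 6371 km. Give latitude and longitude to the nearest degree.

Write both endpoints as unit vectors p₁, p₂ with components (cos φ cos λ, cos φ sin λ, sin φ).
The central angle between the endpoints is δ = arccos(p₁·p₂) ≈ 0.864 rad (49.5°). The total great-circle distance is δ·R ≈ 0.864 × 6371 ≈ 5504 km, so the target fraction is f = 1700/5504 ≈ 0.309.
Interpolate at f ≈ 0.309 with slerp weights a = sin((1−f)δ)/sin δ ≈ 0.739, b = sin(fδ)/sin δ ≈ 0.347.
p = a·p₁ + b·p₂ ≈ (0.150, 0.727, -0.670); φ = arcsin(p_z) ≈ -42.07°, λ = atan2(p_y, p_x) ≈ 78.33°.

≈ (42°S, 78°E)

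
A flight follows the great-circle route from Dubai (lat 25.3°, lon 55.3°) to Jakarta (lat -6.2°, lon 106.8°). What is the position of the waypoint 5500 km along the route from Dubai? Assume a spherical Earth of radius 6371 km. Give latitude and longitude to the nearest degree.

≈ lat -1°, lon 99°

Write both endpoints as unit vectors p₁, p₂ with components (cos φ cos λ, cos φ sin λ, sin φ).
The central angle between the endpoints is δ = arccos(p₁·p₂) ≈ 1.032 rad (59.1°). The total great-circle distance is δ·R ≈ 1.032 × 6371 ≈ 6573 km, so the target fraction is f = 5500/6573 ≈ 0.837.
Interpolate at f ≈ 0.837 with slerp weights a = sin((1−f)δ)/sin δ ≈ 0.195, b = sin(fδ)/sin δ ≈ 0.886.
p = a·p₁ + b·p₂ ≈ (-0.154, 0.988, -0.012); φ = arcsin(p_z) ≈ -0.70°, λ = atan2(p_y, p_x) ≈ 98.86°.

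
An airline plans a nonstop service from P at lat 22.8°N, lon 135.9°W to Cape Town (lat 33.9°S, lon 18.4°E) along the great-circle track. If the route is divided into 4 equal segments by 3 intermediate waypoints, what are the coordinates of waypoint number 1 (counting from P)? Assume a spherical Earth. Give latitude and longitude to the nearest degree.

≈ lat 0°N, lon 104°W

Write both endpoints as unit vectors p₁, p₂ with components (cos φ cos λ, cos φ sin λ, sin φ).
The central angle between the endpoints is δ = arccos(p₁·p₂) ≈ 2.704 rad (154.9°).
Interpolate at f = 1/4 with slerp weights a = sin((1−f)δ)/sin δ ≈ 2.116, b = sin(fδ)/sin δ ≈ 1.475.
p = a·p₁ + b·p₂ ≈ (-0.239, -0.971, -0.003); φ = arcsin(p_z) ≈ -0.16°, λ = atan2(p_y, p_x) ≈ -103.83°.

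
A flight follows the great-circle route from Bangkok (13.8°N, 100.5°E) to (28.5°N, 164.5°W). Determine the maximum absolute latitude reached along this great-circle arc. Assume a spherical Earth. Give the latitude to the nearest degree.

The great circle lies in the plane with unit normal n̂ = (p₁ × p₂)/|p₁ × p₂|.
Here n̂_z ≈ +0.851; the vertex latitude is φ_max = arccos|n̂_z| ≈ 31.7°.

≈ 32°N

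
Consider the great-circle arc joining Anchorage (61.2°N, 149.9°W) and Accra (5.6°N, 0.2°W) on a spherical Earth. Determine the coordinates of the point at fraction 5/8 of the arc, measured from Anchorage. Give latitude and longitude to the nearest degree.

From cos δ = sin φ₁ sin φ₂ + cos φ₁ cos φ₂ cos Δλ, the central angle is δ ≈ 1.905 rad (109.2°).
Interpolate at f = 5/8 with slerp weights a = sin((1−f)δ)/sin δ ≈ 0.694, b = sin(fδ)/sin δ ≈ 0.983.
p = a·p₁ + b·p₂ ≈ (0.689, -0.171, 0.704); φ = arcsin(p_z) ≈ 44.74°, λ = atan2(p_y, p_x) ≈ -13.93°.

≈ (45°N, 14°W)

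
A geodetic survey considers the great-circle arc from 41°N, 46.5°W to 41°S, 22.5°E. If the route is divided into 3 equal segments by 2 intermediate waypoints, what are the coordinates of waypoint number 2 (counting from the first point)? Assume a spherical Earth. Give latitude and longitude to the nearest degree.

Write both endpoints as unit vectors p₁, p₂ with components (cos φ cos λ, cos φ sin λ, sin φ).
The central angle between the endpoints is δ = arccos(p₁·p₂) ≈ 1.799 rad (103.1°).
Interpolate at f = 2/3 with slerp weights a = sin((1−f)δ)/sin δ ≈ 0.579, b = sin(fδ)/sin δ ≈ 0.957.
p = a·p₁ + b·p₂ ≈ (0.968, -0.041, -0.247); φ = arcsin(p_z) ≈ -14.33°, λ = atan2(p_y, p_x) ≈ -2.42°.

≈ 14°S, 2°W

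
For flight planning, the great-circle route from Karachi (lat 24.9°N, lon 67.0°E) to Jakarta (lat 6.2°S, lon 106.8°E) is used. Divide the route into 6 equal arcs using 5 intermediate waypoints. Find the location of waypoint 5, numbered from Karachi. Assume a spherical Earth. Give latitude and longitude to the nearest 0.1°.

≈ lat 0.8°S, lon 100.5°E

Convert each endpoint to a unit vector on the sphere (x = cos φ cos λ, y = cos φ sin λ, z = sin φ).
The central angle between the endpoints is δ = arccos(p₁·p₂) ≈ 0.867 rad (49.7°).
Interpolate at f = 5/6 with slerp weights a = sin((1−f)δ)/sin δ ≈ 0.189, b = sin(fδ)/sin δ ≈ 0.867.
p = a·p₁ + b·p₂ ≈ (-0.182, 0.983, -0.014); φ = arcsin(p_z) ≈ -0.81°, λ = atan2(p_y, p_x) ≈ 100.50°.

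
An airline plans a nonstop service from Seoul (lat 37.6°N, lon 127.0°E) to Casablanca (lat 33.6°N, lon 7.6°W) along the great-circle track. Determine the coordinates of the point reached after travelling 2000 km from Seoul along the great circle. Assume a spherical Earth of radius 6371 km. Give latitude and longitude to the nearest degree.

≈ lat 51°N, lon 110°E

Convert each endpoint to a unit vector on the sphere (x = cos φ cos λ, y = cos φ sin λ, z = sin φ).
The central angle between the endpoints is δ = arccos(p₁·p₂) ≈ 1.697 rad (97.2°). The total great-circle distance is δ·R ≈ 1.697 × 6371 ≈ 10811 km, so the target fraction is f = 2000/10811 ≈ 0.185.
Interpolate at f ≈ 0.185 with slerp weights a = sin((1−f)δ)/sin δ ≈ 0.990, b = sin(fδ)/sin δ ≈ 0.311.
p = a·p₁ + b·p₂ ≈ (-0.215, 0.592, 0.776); φ = arcsin(p_z) ≈ 50.94°, λ = atan2(p_y, p_x) ≈ 109.97°.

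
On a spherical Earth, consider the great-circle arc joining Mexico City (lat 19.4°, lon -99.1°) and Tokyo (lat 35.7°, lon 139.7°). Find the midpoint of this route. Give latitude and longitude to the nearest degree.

≈ lat 46°, lon -152°

Convert each endpoint to a unit vector on the sphere (x = cos φ cos λ, y = cos φ sin λ, z = sin φ).
The central angle between the endpoints is δ = arccos(p₁·p₂) ≈ 1.775 rad (101.7°).
Interpolate at f = 1/2 with slerp weights a = sin((1−f)δ)/sin δ ≈ 0.792, b = sin(fδ)/sin δ ≈ 0.792.
p = a·p₁ + b·p₂ ≈ (-0.609, -0.322, 0.725); φ = arcsin(p_z) ≈ 46.49°, λ = atan2(p_y, p_x) ≈ -152.15°.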